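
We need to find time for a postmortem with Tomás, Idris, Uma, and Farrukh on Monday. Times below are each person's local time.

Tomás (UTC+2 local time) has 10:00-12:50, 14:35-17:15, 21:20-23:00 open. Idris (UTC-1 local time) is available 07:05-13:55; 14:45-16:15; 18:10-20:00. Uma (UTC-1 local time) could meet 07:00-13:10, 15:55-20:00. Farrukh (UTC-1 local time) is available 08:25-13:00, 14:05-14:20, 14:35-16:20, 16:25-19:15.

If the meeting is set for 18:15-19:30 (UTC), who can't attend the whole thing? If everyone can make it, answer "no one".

Tomás in UTC: 08:00-10:50, 12:35-15:15, 19:20-21:00 (subtract 2h to convert from UTC+2).
Idris in UTC: 08:05-14:55, 15:45-17:15, 19:10-21:00 (add 1h to convert from UTC-1).
Uma in UTC: 08:00-14:10, 16:55-21:00 (add 1h to convert from UTC-1).
Farrukh in UTC: 09:25-14:00, 15:05-15:20, 15:35-17:20, 17:25-20:15 (add 1h to convert from UTC-1).
Tomás: not fully free for 18:15-19:30. Idris: not fully free for 18:15-19:30. Uma: free for 18:15-19:30. Farrukh: free for 18:15-19:30.

Idris, Tomás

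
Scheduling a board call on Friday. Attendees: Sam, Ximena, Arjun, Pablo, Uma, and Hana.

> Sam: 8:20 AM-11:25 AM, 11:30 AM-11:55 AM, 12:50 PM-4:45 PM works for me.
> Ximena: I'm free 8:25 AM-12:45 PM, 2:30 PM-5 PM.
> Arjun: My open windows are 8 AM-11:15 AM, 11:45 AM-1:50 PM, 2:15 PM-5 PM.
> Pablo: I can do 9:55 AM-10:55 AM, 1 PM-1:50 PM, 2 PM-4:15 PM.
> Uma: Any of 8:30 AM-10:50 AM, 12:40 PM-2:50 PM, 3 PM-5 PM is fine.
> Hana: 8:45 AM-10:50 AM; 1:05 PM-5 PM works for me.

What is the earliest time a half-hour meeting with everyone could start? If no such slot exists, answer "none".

09:55

Sam ∩ Ximena: 08:25-11:25, 11:30-11:55, 14:30-16:45.
Sam ∩ Ximena ∩ Arjun: 08:25-11:15, 11:45-11:55, 14:30-16:45.
Sam ∩ Ximena ∩ Arjun ∩ Pablo: 09:55-10:55, 14:30-16:15.
Sam ∩ Ximena ∩ Arjun ∩ Pablo ∩ Uma: 09:55-10:50, 14:30-14:50, 15:00-16:15.
Sam ∩ Ximena ∩ Arjun ∩ Pablo ∩ Uma ∩ Hana: 09:55-10:50, 14:30-14:50, 15:00-16:15.
So the common availability across everyone is 09:55-10:50, 14:30-14:50, 15:00-16:15.
The first common window of at least 30 minutes is 09:55-10:50, so the earliest start is 09:55.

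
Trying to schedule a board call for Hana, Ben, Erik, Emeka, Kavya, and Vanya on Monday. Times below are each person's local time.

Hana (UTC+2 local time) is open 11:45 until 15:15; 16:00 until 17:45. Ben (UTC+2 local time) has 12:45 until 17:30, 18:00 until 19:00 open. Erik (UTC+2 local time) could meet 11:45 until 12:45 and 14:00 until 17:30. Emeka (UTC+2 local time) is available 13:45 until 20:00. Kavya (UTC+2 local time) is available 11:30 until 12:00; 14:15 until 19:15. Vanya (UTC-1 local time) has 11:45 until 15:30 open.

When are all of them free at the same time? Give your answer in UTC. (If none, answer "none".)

12:45-13:15, 14:00-15:30

Hana in UTC: 09:45-13:15, 14:00-15:45 (subtract 2h to convert from UTC+2).
Ben in UTC: 10:45-15:30, 16:00-17:00 (subtract 2h to convert from UTC+2).
Erik in UTC: 09:45-10:45, 12:00-15:30 (subtract 2h to convert from UTC+2).
Emeka in UTC: 11:45-18:00 (subtract 2h to convert from UTC+2).
Kavya in UTC: 09:30-10:00, 12:15-17:15 (subtract 2h to convert from UTC+2).
Vanya in UTC: 12:45-16:30 (add 1h to convert from UTC-1).
Hana ∩ Ben: 10:45-13:15, 14:00-15:30.
Hana ∩ Ben ∩ Erik: 12:00-13:15, 14:00-15:30.
Hana ∩ Ben ∩ Erik ∩ Emeka: 12:00-13:15, 14:00-15:30.
Hana ∩ Ben ∩ Erik ∩ Emeka ∩ Kavya: 12:15-13:15, 14:00-15:30.
Hana ∩ Ben ∩ Erik ∩ Emeka ∩ Kavya ∩ Vanya: 12:45-13:15, 14:00-15:30.
Those are the intersection windows.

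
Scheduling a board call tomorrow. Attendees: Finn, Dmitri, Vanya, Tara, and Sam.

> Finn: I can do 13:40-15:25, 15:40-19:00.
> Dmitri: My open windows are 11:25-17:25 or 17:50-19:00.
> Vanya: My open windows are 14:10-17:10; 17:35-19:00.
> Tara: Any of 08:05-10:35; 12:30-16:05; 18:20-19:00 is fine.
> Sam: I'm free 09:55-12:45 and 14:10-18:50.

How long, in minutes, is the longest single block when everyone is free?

75

Finn ∩ Dmitri: 13:40-15:25, 15:40-17:25, 17:50-19:00.
Finn ∩ Dmitri ∩ Vanya: 14:10-15:25, 15:40-17:10, 17:50-19:00.
Finn ∩ Dmitri ∩ Vanya ∩ Tara: 14:10-15:25, 15:40-16:05, 18:20-19:00.
Finn ∩ Dmitri ∩ Vanya ∩ Tara ∩ Sam: 14:10-15:25, 15:40-16:05, 18:20-18:50.
The longest is 14:10-15:25 at 75 minutes.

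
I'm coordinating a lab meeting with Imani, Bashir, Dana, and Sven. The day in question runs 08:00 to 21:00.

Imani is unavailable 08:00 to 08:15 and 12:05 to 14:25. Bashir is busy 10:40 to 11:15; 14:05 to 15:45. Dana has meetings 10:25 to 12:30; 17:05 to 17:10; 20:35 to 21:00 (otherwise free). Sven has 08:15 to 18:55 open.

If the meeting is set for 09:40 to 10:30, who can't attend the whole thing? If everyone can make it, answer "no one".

Dana

Imani free: 08:15-12:05, 14:25-21:00 (invert busy blocks within the working day).
Bashir free: 08:00-10:40, 11:15-14:05, 15:45-21:00 (invert busy blocks within the working day).
Dana free: 08:00-10:25, 12:30-17:05, 17:10-20:35 (invert busy blocks within the working day).
Sven free: 08:15-18:55.
Imani: free for 09:40-10:30. Bashir: free for 09:40-10:30. Dana: not fully free for 09:40-10:30. Sven: free for 09:40-10:30.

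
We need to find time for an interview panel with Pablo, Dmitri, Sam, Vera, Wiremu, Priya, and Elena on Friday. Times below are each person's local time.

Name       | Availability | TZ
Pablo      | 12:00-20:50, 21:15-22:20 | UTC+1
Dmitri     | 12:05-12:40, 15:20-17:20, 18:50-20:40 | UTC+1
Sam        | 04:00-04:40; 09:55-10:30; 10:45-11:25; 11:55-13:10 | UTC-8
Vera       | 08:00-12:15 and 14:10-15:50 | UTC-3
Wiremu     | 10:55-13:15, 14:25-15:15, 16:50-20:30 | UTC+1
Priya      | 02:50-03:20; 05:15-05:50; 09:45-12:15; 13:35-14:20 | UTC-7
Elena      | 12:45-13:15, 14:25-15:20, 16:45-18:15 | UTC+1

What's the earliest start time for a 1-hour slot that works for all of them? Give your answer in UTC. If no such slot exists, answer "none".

none

Pablo in UTC: 11:00-19:50, 20:15-21:20 (subtract 1h to convert from UTC+1).
Dmitri in UTC: 11:05-11:40, 14:20-16:20, 17:50-19:40 (subtract 1h to convert from UTC+1).
Sam in UTC: 12:00-12:40, 17:55-18:30, 18:45-19:25, 19:55-21:10 (add 8h to convert from UTC-8).
Vera in UTC: 11:00-15:15, 17:10-18:50 (add 3h to convert from UTC-3).
Wiremu in UTC: 09:55-12:15, 13:25-14:15, 15:50-19:30 (subtract 1h to convert from UTC+1).
Priya in UTC: 09:50-10:20, 12:15-12:50, 16:45-19:15, 20:35-21:20 (add 7h to convert from UTC-7).
Elena in UTC: 11:45-12:15, 13:25-14:20, 15:45-17:15 (subtract 1h to convert from UTC+1).
Pablo ∩ Dmitri: 11:05-11:40, 14:20-16:20, 17:50-19:40.
Pablo ∩ Dmitri ∩ Sam: 17:55-18:30, 18:45-19:25.
Pablo ∩ Dmitri ∩ Sam ∩ Vera: 17:55-18:30, 18:45-18:50.
Pablo ∩ Dmitri ∩ Sam ∩ Vera ∩ Wiremu: 17:55-18:30, 18:45-18:50.
Pablo ∩ Dmitri ∩ Sam ∩ Vera ∩ Wiremu ∩ Priya: 17:55-18:30, 18:45-18:50.
Pablo ∩ Dmitri ∩ Sam ∩ Vera ∩ Wiremu ∩ Priya ∩ Elena: ∅.
There is no time when everyone is free.
No common window is at least 60 minutes long.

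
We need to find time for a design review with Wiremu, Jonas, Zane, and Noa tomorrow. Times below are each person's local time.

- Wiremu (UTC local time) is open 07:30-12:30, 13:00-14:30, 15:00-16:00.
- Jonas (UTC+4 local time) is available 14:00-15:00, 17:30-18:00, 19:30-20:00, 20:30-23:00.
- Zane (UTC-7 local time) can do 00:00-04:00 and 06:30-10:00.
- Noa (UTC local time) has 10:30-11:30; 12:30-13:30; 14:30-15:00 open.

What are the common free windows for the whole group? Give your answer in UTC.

Wiremu in UTC: 07:30-12:30, 13:00-14:30, 15:00-16:00.
Jonas in UTC: 10:00-11:00, 13:30-14:00, 15:30-16:00, 16:30-19:00 (subtract 4h to convert from UTC+4).
Zane in UTC: 07:00-11:00, 13:30-17:00 (add 7h to convert from UTC-7).
Noa in UTC: 10:30-11:30, 12:30-13:30, 14:30-15:00.
Wiremu ∩ Jonas: 10:00-11:00, 13:30-14:00, 15:30-16:00.
Wiremu ∩ Jonas ∩ Zane: 10:00-11:00, 13:30-14:00, 15:30-16:00.
Wiremu ∩ Jonas ∩ Zane ∩ Noa: 10:30-11:00.
Those are the intersection windows.

10:30-11:00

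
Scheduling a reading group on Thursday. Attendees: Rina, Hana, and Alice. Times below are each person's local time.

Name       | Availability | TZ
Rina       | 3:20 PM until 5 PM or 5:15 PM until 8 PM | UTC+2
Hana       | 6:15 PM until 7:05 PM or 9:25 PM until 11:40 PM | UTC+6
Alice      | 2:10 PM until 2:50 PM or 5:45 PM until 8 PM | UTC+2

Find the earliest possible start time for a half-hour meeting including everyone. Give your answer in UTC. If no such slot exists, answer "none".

15:45

Rina in UTC: 13:20-15:00, 15:15-18:00 (subtract 2h to convert from UTC+2).
Hana in UTC: 12:15-13:05, 15:25-17:40 (subtract 6h to convert from UTC+6).
Alice in UTC: 12:10-12:50, 15:45-18:00 (subtract 2h to convert from UTC+2).
Rina ∩ Hana: 15:25-17:40.
Rina ∩ Hana ∩ Alice: 15:45-17:40.
Those are the intersection windows.
The first common window of at least 30 minutes is 15:45-17:40, so the earliest start is 15:45.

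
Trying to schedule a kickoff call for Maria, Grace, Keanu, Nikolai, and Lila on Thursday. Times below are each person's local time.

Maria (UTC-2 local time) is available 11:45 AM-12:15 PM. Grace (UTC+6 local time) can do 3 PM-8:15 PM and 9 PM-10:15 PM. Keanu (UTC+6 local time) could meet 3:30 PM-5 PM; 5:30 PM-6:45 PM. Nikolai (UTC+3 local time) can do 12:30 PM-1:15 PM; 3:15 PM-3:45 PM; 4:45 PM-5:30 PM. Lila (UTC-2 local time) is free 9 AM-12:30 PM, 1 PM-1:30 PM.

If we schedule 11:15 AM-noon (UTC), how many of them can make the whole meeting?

Maria in UTC: 13:45-14:15 (add 2h to convert from UTC-2).
Grace in UTC: 09:00-14:15, 15:00-16:15 (subtract 6h to convert from UTC+6).
Keanu in UTC: 09:30-11:00, 11:30-12:45 (subtract 6h to convert from UTC+6).
Nikolai in UTC: 09:30-10:15, 12:15-12:45, 13:45-14:30 (subtract 3h to convert from UTC+3).
Lila in UTC: 11:00-14:30, 15:00-15:30 (add 2h to convert from UTC-2).
Grace and Lila can make the full 11:15-12:00 slot — that's 2.

2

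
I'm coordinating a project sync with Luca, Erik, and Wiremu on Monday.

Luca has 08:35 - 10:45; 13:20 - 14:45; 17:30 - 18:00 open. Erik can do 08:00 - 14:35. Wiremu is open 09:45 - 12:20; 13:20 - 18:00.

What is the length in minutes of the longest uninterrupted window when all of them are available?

75

Luca ∩ Erik: 08:35-10:45, 13:20-14:35.
Luca ∩ Erik ∩ Wiremu: 09:45-10:45, 13:20-14:35.
The longest is 13:20-14:35 at 75 minutes.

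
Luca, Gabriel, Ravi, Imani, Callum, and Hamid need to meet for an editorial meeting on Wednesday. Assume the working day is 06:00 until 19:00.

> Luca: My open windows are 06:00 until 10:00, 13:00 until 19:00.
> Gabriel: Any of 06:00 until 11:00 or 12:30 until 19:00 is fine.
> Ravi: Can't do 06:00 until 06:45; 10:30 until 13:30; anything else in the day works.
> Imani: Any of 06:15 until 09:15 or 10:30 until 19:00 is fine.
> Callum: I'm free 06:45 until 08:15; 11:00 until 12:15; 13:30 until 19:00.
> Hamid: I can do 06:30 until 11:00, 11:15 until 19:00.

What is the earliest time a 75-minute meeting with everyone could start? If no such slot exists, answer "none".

Luca free: 06:00-10:00, 13:00-19:00.
Gabriel free: 06:00-11:00, 12:30-19:00.
Ravi free: 06:45-10:30, 13:30-19:00 (invert busy blocks within the working day).
Imani free: 06:15-09:15, 10:30-19:00.
Callum free: 06:45-08:15, 11:00-12:15, 13:30-19:00.
Hamid free: 06:30-11:00, 11:15-19:00.
Luca ∩ Gabriel: 06:00-10:00, 13:00-19:00.
Luca ∩ Gabriel ∩ Ravi: 06:45-10:00, 13:30-19:00.
Luca ∩ Gabriel ∩ Ravi ∩ Imani: 06:45-09:15, 13:30-19:00.
Luca ∩ Gabriel ∩ Ravi ∩ Imani ∩ Callum: 06:45-08:15, 13:30-19:00.
Luca ∩ Gabriel ∩ Ravi ∩ Imani ∩ Callum ∩ Hamid: 06:45-08:15, 13:30-19:00.
The first common window of at least 75 minutes is 06:45-08:15, so the earliest start is 06:45.

06:45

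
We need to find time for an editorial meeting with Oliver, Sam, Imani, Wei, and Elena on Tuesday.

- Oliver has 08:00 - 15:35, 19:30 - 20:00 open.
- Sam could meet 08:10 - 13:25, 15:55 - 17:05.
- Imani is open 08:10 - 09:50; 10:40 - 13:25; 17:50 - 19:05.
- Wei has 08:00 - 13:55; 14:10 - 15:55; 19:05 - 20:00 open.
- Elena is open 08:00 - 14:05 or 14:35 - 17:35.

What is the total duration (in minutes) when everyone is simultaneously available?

Oliver ∩ Sam: 08:10-13:25.
Oliver ∩ Sam ∩ Imani: 08:10-09:50, 10:40-13:25.
Oliver ∩ Sam ∩ Imani ∩ Wei: 08:10-09:50, 10:40-13:25.
Oliver ∩ Sam ∩ Imani ∩ Wei ∩ Elena: 08:10-09:50, 10:40-13:25.
Summing the common windows: 100 + 165 = 265 minutes.

265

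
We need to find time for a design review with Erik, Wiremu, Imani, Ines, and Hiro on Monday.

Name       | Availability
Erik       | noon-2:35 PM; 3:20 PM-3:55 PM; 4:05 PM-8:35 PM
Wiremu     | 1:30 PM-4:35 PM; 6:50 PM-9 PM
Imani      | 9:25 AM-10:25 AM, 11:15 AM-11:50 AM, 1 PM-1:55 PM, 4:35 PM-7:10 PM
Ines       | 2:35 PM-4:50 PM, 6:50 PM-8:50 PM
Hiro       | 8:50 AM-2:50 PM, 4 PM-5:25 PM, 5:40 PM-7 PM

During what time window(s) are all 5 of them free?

18:50-19:00

Erik ∩ Wiremu: 13:30-14:35, 15:20-15:55, 16:05-16:35, 18:50-20:35.
Erik ∩ Wiremu ∩ Imani: 13:30-13:55, 18:50-19:10.
Erik ∩ Wiremu ∩ Imani ∩ Ines: 18:50-19:10.
Erik ∩ Wiremu ∩ Imani ∩ Ines ∩ Hiro: 18:50-19:00.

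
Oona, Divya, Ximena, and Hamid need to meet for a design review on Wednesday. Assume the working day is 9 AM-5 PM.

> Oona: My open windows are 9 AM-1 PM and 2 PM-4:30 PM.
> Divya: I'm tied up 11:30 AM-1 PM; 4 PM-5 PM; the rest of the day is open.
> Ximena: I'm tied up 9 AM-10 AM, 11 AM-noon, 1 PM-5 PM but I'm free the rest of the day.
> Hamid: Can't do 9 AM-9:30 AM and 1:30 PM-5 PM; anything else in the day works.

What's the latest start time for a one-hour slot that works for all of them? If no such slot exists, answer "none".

Oona free: 09:00-13:00, 14:00-16:30.
Divya free: 09:00-11:30, 13:00-16:00 (invert busy blocks within the working day).
Ximena free: 10:00-11:00, 12:00-13:00 (invert busy blocks within the working day).
Hamid free: 09:30-13:30 (invert busy blocks within the working day).
Oona ∩ Divya: 09:00-11:30, 14:00-16:00.
Oona ∩ Divya ∩ Ximena: 10:00-11:00.
Oona ∩ Divya ∩ Ximena ∩ Hamid: 10:00-11:00.
The last common window of at least 60 minutes is 10:00-11:00; a 60-minute meeting can start as late as 10:00 and still end by 11:00.

10:00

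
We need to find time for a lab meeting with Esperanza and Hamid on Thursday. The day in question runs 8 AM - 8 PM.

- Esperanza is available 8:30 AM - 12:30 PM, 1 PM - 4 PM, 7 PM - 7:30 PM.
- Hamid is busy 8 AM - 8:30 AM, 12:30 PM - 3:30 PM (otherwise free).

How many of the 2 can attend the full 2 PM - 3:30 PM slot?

1

Esperanza free: 08:30-12:30, 13:00-16:00, 19:00-19:30.
Hamid free: 08:30-12:30, 15:30-20:00 (invert busy blocks within the working day).
Esperanza can make the full 14:00-15:30 slot — that's 1.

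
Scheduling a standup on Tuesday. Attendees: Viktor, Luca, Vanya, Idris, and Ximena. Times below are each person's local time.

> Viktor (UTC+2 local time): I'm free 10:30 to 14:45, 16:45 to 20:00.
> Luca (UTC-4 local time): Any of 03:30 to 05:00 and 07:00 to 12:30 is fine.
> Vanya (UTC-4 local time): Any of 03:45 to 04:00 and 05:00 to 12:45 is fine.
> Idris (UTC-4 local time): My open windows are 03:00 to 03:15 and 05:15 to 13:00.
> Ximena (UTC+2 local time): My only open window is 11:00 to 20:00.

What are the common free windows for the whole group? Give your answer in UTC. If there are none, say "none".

11:00-12:45, 14:45-16:30

Viktor in UTC: 08:30-12:45, 14:45-18:00 (subtract 2h to convert from UTC+2).
Luca in UTC: 07:30-09:00, 11:00-16:30 (add 4h to convert from UTC-4).
Vanya in UTC: 07:45-08:00, 09:00-16:45 (add 4h to convert from UTC-4).
Idris in UTC: 07:00-07:15, 09:15-17:00 (add 4h to convert from UTC-4).
Ximena in UTC: 09:00-18:00 (subtract 2h to convert from UTC+2).
Viktor ∩ Luca: 08:30-09:00, 11:00-12:45, 14:45-16:30.
Viktor ∩ Luca ∩ Vanya: 11:00-12:45, 14:45-16:30.
Viktor ∩ Luca ∩ Vanya ∩ Idris: 11:00-12:45, 14:45-16:30.
Viktor ∩ Luca ∩ Vanya ∩ Idris ∩ Ximena: 11:00-12:45, 14:45-16:30.
So the common availability across everyone is 11:00-12:45, 14:45-16:30.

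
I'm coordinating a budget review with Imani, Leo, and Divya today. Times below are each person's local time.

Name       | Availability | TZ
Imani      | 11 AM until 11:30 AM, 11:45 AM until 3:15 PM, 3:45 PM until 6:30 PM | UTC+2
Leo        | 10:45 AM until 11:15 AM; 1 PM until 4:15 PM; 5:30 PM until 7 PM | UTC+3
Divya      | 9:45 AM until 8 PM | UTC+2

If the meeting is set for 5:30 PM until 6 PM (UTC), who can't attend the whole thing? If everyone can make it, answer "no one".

Imani in UTC: 09:00-09:30, 09:45-13:15, 13:45-16:30 (subtract 2h to convert from UTC+2).
Leo in UTC: 07:45-08:15, 10:00-13:15, 14:30-16:00 (subtract 3h to convert from UTC+3).
Divya in UTC: 07:45-18:00 (subtract 2h to convert from UTC+2).
Imani: not fully free for 17:30-18:00. Leo: not fully free for 17:30-18:00. Divya: free for 17:30-18:00.

Imani, Leo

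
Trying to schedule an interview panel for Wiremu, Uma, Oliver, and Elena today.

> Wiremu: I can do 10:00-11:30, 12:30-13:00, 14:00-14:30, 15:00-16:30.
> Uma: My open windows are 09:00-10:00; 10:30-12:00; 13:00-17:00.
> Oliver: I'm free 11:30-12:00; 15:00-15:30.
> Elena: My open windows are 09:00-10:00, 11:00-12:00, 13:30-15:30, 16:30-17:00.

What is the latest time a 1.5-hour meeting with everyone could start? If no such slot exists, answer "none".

none

Wiremu ∩ Uma: 10:30-11:30, 14:00-14:30, 15:00-16:30.
Wiremu ∩ Uma ∩ Oliver: 15:00-15:30.
Wiremu ∩ Uma ∩ Oliver ∩ Elena: 15:00-15:30.
Those are the intersection windows.
No common window is at least 90 minutes long.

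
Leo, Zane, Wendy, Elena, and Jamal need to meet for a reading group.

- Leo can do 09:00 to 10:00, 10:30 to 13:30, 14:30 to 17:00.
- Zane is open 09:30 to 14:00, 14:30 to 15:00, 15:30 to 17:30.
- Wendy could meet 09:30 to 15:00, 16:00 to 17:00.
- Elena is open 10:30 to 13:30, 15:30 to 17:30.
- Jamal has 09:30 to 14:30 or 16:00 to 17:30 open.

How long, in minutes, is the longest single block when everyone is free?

180

Leo ∩ Zane: 09:30-10:00, 10:30-13:30, 14:30-15:00, 15:30-17:00.
Leo ∩ Zane ∩ Wendy: 09:30-10:00, 10:30-13:30, 14:30-15:00, 16:00-17:00.
Leo ∩ Zane ∩ Wendy ∩ Elena: 10:30-13:30, 16:00-17:00.
Leo ∩ Zane ∩ Wendy ∩ Elena ∩ Jamal: 10:30-13:30, 16:00-17:00.
The longest is 10:30-13:30 at 180 minutes.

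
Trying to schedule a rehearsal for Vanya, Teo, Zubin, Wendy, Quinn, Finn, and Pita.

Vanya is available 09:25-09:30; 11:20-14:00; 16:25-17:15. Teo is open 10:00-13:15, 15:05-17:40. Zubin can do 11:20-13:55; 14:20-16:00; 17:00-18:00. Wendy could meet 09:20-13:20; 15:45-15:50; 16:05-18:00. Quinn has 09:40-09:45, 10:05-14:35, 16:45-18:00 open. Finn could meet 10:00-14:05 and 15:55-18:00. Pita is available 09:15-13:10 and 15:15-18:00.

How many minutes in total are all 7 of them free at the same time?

Vanya ∩ Teo: 11:20-13:15, 16:25-17:15.
Vanya ∩ Teo ∩ Zubin: 11:20-13:15, 17:00-17:15.
Vanya ∩ Teo ∩ Zubin ∩ Wendy: 11:20-13:15, 17:00-17:15.
Vanya ∩ Teo ∩ Zubin ∩ Wendy ∩ Quinn: 11:20-13:15, 17:00-17:15.
Vanya ∩ Teo ∩ Zubin ∩ Wendy ∩ Quinn ∩ Finn: 11:20-13:15, 17:00-17:15.
Vanya ∩ Teo ∩ Zubin ∩ Wendy ∩ Quinn ∩ Finn ∩ Pita: 11:20-13:10, 17:00-17:15.
Summing the common windows: 110 + 15 = 125 minutes.

125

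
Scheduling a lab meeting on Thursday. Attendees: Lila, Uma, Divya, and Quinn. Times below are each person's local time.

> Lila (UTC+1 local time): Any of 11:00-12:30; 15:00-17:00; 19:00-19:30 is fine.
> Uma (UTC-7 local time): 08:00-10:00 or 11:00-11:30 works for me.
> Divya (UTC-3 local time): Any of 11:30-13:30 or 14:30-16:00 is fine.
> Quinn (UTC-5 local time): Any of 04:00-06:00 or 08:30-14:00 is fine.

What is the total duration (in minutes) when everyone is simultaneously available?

Lila in UTC: 10:00-11:30, 14:00-16:00, 18:00-18:30 (subtract 1h to convert from UTC+1).
Uma in UTC: 15:00-17:00, 18:00-18:30 (add 7h to convert from UTC-7).
Divya in UTC: 14:30-16:30, 17:30-19:00 (add 3h to convert from UTC-3).
Quinn in UTC: 09:00-11:00, 13:30-19:00 (add 5h to convert from UTC-5).
Lila ∩ Uma: 15:00-16:00, 18:00-18:30.
Lila ∩ Uma ∩ Divya: 15:00-16:00, 18:00-18:30.
Lila ∩ Uma ∩ Divya ∩ Quinn: 15:00-16:00, 18:00-18:30.
Those are the intersection windows.
Summing the common windows: 60 + 30 = 90 minutes.

90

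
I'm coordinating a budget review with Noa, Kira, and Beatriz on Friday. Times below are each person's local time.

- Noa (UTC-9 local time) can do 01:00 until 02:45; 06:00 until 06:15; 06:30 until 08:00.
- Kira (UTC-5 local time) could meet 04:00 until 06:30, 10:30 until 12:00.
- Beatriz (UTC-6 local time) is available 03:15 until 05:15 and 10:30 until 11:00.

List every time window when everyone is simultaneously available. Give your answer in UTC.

10:00-11:15, 16:30-17:00

Noa in UTC: 10:00-11:45, 15:00-15:15, 15:30-17:00 (add 9h to convert from UTC-9).
Kira in UTC: 09:00-11:30, 15:30-17:00 (add 5h to convert from UTC-5).
Beatriz in UTC: 09:15-11:15, 16:30-17:00 (add 6h to convert from UTC-6).
Noa ∩ Kira: 10:00-11:30, 15:30-17:00.
Noa ∩ Kira ∩ Beatriz: 10:00-11:15, 16:30-17:00.
So the common availability across everyone is 10:00-11:15, 16:30-17:00.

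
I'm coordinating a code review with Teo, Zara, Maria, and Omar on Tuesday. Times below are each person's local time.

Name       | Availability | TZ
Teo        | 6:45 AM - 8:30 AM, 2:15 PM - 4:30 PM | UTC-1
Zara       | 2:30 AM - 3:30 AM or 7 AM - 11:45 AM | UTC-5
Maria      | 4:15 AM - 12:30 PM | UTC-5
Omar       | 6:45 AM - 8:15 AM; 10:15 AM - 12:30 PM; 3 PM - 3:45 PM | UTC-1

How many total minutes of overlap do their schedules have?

Teo in UTC: 07:45-09:30, 15:15-17:30 (add 1h to convert from UTC-1).
Zara in UTC: 07:30-08:30, 12:00-16:45 (add 5h to convert from UTC-5).
Maria in UTC: 09:15-17:30 (add 5h to convert from UTC-5).
Omar in UTC: 07:45-09:15, 11:15-13:30, 16:00-16:45 (add 1h to convert from UTC-1).
Teo ∩ Zara: 07:45-08:30, 15:15-16:45.
Teo ∩ Zara ∩ Maria: 15:15-16:45.
Teo ∩ Zara ∩ Maria ∩ Omar: 16:00-16:45.
So the common availability across everyone is 16:00-16:45.
That's a single block of 45 minutes.

45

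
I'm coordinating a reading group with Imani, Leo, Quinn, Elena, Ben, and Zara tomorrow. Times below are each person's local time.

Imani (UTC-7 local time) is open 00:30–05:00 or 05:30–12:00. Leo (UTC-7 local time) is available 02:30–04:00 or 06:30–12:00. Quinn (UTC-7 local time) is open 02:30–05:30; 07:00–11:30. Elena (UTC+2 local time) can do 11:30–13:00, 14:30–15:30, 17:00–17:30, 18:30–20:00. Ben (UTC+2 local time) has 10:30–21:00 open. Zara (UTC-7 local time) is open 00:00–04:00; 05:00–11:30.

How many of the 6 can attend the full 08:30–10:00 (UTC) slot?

3

Imani in UTC: 07:30-12:00, 12:30-19:00 (add 7h to convert from UTC-7).
Leo in UTC: 09:30-11:00, 13:30-19:00 (add 7h to convert from UTC-7).
Quinn in UTC: 09:30-12:30, 14:00-18:30 (add 7h to convert from UTC-7).
Elena in UTC: 09:30-11:00, 12:30-13:30, 15:00-15:30, 16:30-18:00 (subtract 2h to convert from UTC+2).
Ben in UTC: 08:30-19:00 (subtract 2h to convert from UTC+2).
Zara in UTC: 07:00-11:00, 12:00-18:30 (add 7h to convert from UTC-7).
Imani, Ben, and Zara can make the full 08:30-10:00 slot — that's 3.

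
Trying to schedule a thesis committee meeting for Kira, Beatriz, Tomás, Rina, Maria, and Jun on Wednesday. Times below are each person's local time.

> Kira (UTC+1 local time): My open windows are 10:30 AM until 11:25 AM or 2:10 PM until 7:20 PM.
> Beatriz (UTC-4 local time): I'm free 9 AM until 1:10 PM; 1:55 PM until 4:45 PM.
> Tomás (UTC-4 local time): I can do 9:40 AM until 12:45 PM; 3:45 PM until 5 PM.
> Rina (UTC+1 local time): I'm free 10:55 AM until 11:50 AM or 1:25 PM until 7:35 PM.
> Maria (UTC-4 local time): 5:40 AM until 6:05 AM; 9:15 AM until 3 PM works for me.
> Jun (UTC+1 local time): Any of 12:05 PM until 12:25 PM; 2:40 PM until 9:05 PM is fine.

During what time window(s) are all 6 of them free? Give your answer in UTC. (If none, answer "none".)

13:40-16:45

Kira in UTC: 09:30-10:25, 13:10-18:20 (subtract 1h to convert from UTC+1).
Beatriz in UTC: 13:00-17:10, 17:55-20:45 (add 4h to convert from UTC-4).
Tomás in UTC: 13:40-16:45, 19:45-21:00 (add 4h to convert from UTC-4).
Rina in UTC: 09:55-10:50, 12:25-18:35 (subtract 1h to convert from UTC+1).
Maria in UTC: 09:40-10:05, 13:15-19:00 (add 4h to convert from UTC-4).
Jun in UTC: 11:05-11:25, 13:40-20:05 (subtract 1h to convert from UTC+1).
Kira ∩ Beatriz: 13:10-17:10, 17:55-18:20.
Kira ∩ Beatriz ∩ Tomás: 13:40-16:45.
Kira ∩ Beatriz ∩ Tomás ∩ Rina: 13:40-16:45.
Kira ∩ Beatriz ∩ Tomás ∩ Rina ∩ Maria: 13:40-16:45.
Kira ∩ Beatriz ∩ Tomás ∩ Rina ∩ Maria ∩ Jun: 13:40-16:45.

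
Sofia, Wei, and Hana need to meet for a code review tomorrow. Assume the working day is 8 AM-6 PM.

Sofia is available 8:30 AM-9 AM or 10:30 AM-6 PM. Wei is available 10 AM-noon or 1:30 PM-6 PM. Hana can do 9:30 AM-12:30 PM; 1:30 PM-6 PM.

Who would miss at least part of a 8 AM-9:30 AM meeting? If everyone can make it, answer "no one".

Sofia: not fully free for 08:00-09:30. Wei: not fully free for 08:00-09:30. Hana: not fully free for 08:00-09:30.

Hana, Sofia, Wei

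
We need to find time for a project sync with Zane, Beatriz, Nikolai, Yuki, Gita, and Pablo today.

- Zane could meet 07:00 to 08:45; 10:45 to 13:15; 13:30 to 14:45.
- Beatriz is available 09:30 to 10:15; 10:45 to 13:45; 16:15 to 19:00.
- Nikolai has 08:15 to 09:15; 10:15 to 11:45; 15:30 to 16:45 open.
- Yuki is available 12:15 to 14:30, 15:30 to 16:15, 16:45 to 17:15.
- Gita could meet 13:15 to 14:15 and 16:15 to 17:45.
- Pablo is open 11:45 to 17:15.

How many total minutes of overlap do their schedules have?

0

Zane ∩ Beatriz: 10:45-13:15, 13:30-13:45.
Zane ∩ Beatriz ∩ Nikolai: 10:45-11:45.
Zane ∩ Beatriz ∩ Nikolai ∩ Yuki: ∅.
Zane ∩ Beatriz ∩ Nikolai ∩ Yuki ∩ Gita: ∅.
Zane ∩ Beatriz ∩ Nikolai ∩ Yuki ∩ Gita ∩ Pablo: ∅.
There is no time when everyone is free.
There is no common window, so the total is 0 minutes.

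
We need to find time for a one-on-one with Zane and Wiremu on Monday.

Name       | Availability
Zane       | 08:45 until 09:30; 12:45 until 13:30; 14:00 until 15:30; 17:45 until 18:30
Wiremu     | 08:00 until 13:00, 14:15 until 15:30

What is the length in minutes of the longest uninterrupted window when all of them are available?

Zane ∩ Wiremu: 08:45-09:30, 12:45-13:00, 14:15-15:30.
The longest is 14:15-15:30 at 75 minutes.

75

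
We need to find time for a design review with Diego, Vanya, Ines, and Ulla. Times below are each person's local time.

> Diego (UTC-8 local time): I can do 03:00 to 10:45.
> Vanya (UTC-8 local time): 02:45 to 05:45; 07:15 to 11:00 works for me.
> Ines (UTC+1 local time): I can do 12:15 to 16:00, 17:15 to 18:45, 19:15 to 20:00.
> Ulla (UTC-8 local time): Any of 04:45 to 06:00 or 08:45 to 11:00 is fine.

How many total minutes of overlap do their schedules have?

150

Diego in UTC: 11:00-18:45 (add 8h to convert from UTC-8).
Vanya in UTC: 10:45-13:45, 15:15-19:00 (add 8h to convert from UTC-8).
Ines in UTC: 11:15-15:00, 16:15-17:45, 18:15-19:00 (subtract 1h to convert from UTC+1).
Ulla in UTC: 12:45-14:00, 16:45-19:00 (add 8h to convert from UTC-8).
Diego ∩ Vanya: 11:00-13:45, 15:15-18:45.
Diego ∩ Vanya ∩ Ines: 11:15-13:45, 16:15-17:45, 18:15-18:45.
Diego ∩ Vanya ∩ Ines ∩ Ulla: 12:45-13:45, 16:45-17:45, 18:15-18:45.
Summing the common windows: 60 + 60 + 30 = 150 minutes.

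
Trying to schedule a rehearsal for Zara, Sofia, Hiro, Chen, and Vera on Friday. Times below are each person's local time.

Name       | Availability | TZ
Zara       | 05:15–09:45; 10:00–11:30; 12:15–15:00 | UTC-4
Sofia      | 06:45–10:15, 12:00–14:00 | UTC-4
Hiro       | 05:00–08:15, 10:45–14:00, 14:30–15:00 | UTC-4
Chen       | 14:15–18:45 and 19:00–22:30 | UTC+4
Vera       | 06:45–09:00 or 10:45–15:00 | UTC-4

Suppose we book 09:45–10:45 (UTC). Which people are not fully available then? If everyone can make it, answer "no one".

Chen, Sofia, Vera

Zara in UTC: 09:15-13:45, 14:00-15:30, 16:15-19:00 (add 4h to convert from UTC-4).
Sofia in UTC: 10:45-14:15, 16:00-18:00 (add 4h to convert from UTC-4).
Hiro in UTC: 09:00-12:15, 14:45-18:00, 18:30-19:00 (add 4h to convert from UTC-4).
Chen in UTC: 10:15-14:45, 15:00-18:30 (subtract 4h to convert from UTC+4).
Vera in UTC: 10:45-13:00, 14:45-19:00 (add 4h to convert from UTC-4).
Zara: free for 09:45-10:45. Sofia: not fully free for 09:45-10:45. Hiro: free for 09:45-10:45. Chen: not fully free for 09:45-10:45. Vera: not fully free for 09:45-10:45.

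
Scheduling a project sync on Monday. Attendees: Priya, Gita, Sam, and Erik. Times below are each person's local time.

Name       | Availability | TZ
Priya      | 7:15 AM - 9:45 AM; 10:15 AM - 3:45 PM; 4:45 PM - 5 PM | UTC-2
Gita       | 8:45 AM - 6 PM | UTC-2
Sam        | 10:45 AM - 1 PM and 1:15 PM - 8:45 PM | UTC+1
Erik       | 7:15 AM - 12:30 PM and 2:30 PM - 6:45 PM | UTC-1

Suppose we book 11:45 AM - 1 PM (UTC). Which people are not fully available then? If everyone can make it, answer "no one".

Priya, Sam

Priya in UTC: 09:15-11:45, 12:15-17:45, 18:45-19:00 (add 2h to convert from UTC-2).
Gita in UTC: 10:45-20:00 (add 2h to convert from UTC-2).
Sam in UTC: 09:45-12:00, 12:15-19:45 (subtract 1h to convert from UTC+1).
Erik in UTC: 08:15-13:30, 15:30-19:45 (add 1h to convert from UTC-1).
Priya: not fully free for 11:45-13:00. Gita: free for 11:45-13:00. Sam: not fully free for 11:45-13:00. Erik: free for 11:45-13:00.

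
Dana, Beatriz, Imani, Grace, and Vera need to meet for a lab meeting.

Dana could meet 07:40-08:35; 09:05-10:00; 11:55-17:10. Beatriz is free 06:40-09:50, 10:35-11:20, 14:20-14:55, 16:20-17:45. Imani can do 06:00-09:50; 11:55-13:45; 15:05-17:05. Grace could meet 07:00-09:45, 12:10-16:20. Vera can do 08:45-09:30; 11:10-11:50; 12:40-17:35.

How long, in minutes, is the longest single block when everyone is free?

25

Dana ∩ Beatriz: 07:40-08:35, 09:05-09:50, 14:20-14:55, 16:20-17:10.
Dana ∩ Beatriz ∩ Imani: 07:40-08:35, 09:05-09:50, 16:20-17:05.
Dana ∩ Beatriz ∩ Imani ∩ Grace: 07:40-08:35, 09:05-09:45.
Dana ∩ Beatriz ∩ Imani ∩ Grace ∩ Vera: 09:05-09:30.
The longest is 09:05-09:30 at 25 minutes.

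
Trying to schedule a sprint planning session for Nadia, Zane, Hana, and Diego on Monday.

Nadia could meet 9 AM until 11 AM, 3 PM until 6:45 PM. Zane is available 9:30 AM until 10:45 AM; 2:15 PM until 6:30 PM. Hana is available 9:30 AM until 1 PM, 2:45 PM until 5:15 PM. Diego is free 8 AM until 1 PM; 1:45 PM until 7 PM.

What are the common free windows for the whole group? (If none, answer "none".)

Nadia ∩ Zane: 09:30-10:45, 15:00-18:30.
Nadia ∩ Zane ∩ Hana: 09:30-10:45, 15:00-17:15.
Nadia ∩ Zane ∩ Hana ∩ Diego: 09:30-10:45, 15:00-17:15.

09:30-10:45, 15:00-17:15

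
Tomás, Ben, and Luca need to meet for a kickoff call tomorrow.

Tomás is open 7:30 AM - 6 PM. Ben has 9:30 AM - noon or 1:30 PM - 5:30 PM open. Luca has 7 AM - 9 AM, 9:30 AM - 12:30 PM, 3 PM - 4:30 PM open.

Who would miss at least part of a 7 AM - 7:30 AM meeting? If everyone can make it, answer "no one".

Ben, Tomás

Tomás: not fully free for 07:00-07:30. Ben: not fully free for 07:00-07:30. Luca: free for 07:00-07:30.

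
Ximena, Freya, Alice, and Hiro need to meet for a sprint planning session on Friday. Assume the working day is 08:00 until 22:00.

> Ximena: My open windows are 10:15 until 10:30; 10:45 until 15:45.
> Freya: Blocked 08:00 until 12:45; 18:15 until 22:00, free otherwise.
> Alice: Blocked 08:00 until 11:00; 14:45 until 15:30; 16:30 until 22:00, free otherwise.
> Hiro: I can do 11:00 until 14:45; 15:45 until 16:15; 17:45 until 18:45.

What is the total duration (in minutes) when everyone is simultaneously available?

Ximena free: 10:15-10:30, 10:45-15:45.
Freya free: 12:45-18:15 (invert busy blocks within the working day).
Alice free: 11:00-14:45, 15:30-16:30 (invert busy blocks within the working day).
Hiro free: 11:00-14:45, 15:45-16:15, 17:45-18:45.
Ximena ∩ Freya: 12:45-15:45.
Ximena ∩ Freya ∩ Alice: 12:45-14:45, 15:30-15:45.
Ximena ∩ Freya ∩ Alice ∩ Hiro: 12:45-14:45.
Those are the intersection windows.
That's a single block of 120 minutes.

120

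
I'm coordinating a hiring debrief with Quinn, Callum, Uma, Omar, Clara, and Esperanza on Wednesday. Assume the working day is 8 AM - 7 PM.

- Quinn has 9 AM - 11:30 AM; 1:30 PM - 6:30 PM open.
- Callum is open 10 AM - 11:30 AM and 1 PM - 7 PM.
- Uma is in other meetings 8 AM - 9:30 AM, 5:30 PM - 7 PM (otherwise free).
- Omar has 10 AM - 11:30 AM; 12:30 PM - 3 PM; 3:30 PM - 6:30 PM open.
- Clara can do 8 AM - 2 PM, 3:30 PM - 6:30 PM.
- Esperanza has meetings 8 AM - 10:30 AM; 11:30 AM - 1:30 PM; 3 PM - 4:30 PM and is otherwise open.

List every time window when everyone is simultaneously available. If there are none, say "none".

Quinn free: 09:00-11:30, 13:30-18:30.
Callum free: 10:00-11:30, 13:00-19:00.
Uma free: 09:30-17:30 (invert busy blocks within the working day).
Omar free: 10:00-11:30, 12:30-15:00, 15:30-18:30.
Clara free: 08:00-14:00, 15:30-18:30.
Esperanza free: 10:30-11:30, 13:30-15:00, 16:30-19:00 (invert busy blocks within the working day).
Quinn ∩ Callum: 10:00-11:30, 13:30-18:30.
Quinn ∩ Callum ∩ Uma: 10:00-11:30, 13:30-17:30.
Quinn ∩ Callum ∩ Uma ∩ Omar: 10:00-11:30, 13:30-15:00, 15:30-17:30.
Quinn ∩ Callum ∩ Uma ∩ Omar ∩ Clara: 10:00-11:30, 13:30-14:00, 15:30-17:30.
Quinn ∩ Callum ∩ Uma ∩ Omar ∩ Clara ∩ Esperanza: 10:30-11:30, 13:30-14:00, 16:30-17:30.
Those are the intersection windows.

10:30-11:30, 13:30-14:00, 16:30-17:30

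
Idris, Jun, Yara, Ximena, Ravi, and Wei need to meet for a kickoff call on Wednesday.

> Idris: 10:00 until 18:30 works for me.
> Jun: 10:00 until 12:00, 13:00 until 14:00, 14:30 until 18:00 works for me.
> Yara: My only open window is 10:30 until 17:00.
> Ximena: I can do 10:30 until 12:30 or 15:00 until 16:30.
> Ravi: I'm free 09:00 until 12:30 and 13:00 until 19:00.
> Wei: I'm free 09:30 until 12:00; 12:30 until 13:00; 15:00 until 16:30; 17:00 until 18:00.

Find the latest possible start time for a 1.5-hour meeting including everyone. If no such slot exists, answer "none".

15:00

Idris ∩ Jun: 10:00-12:00, 13:00-14:00, 14:30-18:00.
Idris ∩ Jun ∩ Yara: 10:30-12:00, 13:00-14:00, 14:30-17:00.
Idris ∩ Jun ∩ Yara ∩ Ximena: 10:30-12:00, 15:00-16:30.
Idris ∩ Jun ∩ Yara ∩ Ximena ∩ Ravi: 10:30-12:00, 15:00-16:30.
Idris ∩ Jun ∩ Yara ∩ Ximena ∩ Ravi ∩ Wei: 10:30-12:00, 15:00-16:30.
Those are the intersection windows.
The last common window of at least 90 minutes is 15:00-16:30; a 90-minute meeting can start as late as 15:00 and still end by 16:30.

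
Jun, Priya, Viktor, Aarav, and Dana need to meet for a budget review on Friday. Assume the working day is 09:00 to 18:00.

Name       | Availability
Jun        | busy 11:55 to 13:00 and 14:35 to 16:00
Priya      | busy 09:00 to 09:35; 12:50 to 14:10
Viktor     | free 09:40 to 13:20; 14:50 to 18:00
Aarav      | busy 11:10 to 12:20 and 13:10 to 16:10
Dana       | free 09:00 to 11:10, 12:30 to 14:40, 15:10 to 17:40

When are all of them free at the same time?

09:40-11:10, 16:10-17:40

Jun free: 09:00-11:55, 13:00-14:35, 16:00-18:00 (invert busy blocks within the working day).
Priya free: 09:35-12:50, 14:10-18:00 (invert busy blocks within the working day).
Viktor free: 09:40-13:20, 14:50-18:00.
Aarav free: 09:00-11:10, 12:20-13:10, 16:10-18:00 (invert busy blocks within the working day).
Dana free: 09:00-11:10, 12:30-14:40, 15:10-17:40.
Jun ∩ Priya: 09:35-11:55, 14:10-14:35, 16:00-18:00.
Jun ∩ Priya ∩ Viktor: 09:40-11:55, 16:00-18:00.
Jun ∩ Priya ∩ Viktor ∩ Aarav: 09:40-11:10, 16:10-18:00.
Jun ∩ Priya ∩ Viktor ∩ Aarav ∩ Dana: 09:40-11:10, 16:10-17:40.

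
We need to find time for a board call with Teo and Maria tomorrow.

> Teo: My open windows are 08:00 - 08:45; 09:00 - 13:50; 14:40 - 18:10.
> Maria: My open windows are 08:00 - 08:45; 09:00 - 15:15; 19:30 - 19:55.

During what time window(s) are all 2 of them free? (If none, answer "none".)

08:00-08:45, 09:00-13:50, 14:40-15:15

Teo ∩ Maria: 08:00-08:45, 09:00-13:50, 14:40-15:15.
So the common availability across everyone is 08:00-08:45, 09:00-13:50, 14:40-15:15.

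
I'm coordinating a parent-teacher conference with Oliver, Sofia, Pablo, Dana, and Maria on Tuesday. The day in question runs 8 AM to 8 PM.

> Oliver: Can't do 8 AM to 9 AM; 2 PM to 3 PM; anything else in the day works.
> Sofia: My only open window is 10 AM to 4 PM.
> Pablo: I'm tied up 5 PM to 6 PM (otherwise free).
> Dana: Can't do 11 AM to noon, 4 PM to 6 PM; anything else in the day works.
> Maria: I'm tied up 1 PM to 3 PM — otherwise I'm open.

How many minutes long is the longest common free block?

Oliver free: 09:00-14:00, 15:00-20:00 (invert busy blocks within the working day).
Sofia free: 10:00-16:00.
Pablo free: 08:00-17:00, 18:00-20:00 (invert busy blocks within the working day).
Dana free: 08:00-11:00, 12:00-16:00, 18:00-20:00 (invert busy blocks within the working day).
Maria free: 08:00-13:00, 15:00-20:00 (invert busy blocks within the working day).
Oliver ∩ Sofia: 10:00-14:00, 15:00-16:00.
Oliver ∩ Sofia ∩ Pablo: 10:00-14:00, 15:00-16:00.
Oliver ∩ Sofia ∩ Pablo ∩ Dana: 10:00-11:00, 12:00-14:00, 15:00-16:00.
Oliver ∩ Sofia ∩ Pablo ∩ Dana ∩ Maria: 10:00-11:00, 12:00-13:00, 15:00-16:00.
The longest is 10:00-11:00 at 60 minutes.

60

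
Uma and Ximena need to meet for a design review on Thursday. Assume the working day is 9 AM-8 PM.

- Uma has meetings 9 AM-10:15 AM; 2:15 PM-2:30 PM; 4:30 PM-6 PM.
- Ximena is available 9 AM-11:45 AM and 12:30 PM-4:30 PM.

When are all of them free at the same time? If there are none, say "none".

Uma free: 10:15-14:15, 14:30-16:30, 18:00-20:00 (invert busy blocks within the working day).
Ximena free: 09:00-11:45, 12:30-16:30.
Uma ∩ Ximena: 10:15-11:45, 12:30-14:15, 14:30-16:30.
So the common availability across everyone is 10:15-11:45, 12:30-14:15, 14:30-16:30.

10:15-11:45, 12:30-14:15, 14:30-16:30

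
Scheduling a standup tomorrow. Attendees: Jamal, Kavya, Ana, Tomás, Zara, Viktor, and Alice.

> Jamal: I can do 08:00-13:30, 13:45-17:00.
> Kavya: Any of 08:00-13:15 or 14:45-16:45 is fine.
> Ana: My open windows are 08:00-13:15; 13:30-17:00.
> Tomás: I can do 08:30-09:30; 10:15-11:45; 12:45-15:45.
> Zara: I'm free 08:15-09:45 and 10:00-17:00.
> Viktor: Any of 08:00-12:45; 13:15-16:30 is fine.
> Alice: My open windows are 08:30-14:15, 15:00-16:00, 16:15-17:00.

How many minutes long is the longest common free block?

90

Jamal ∩ Kavya: 08:00-13:15, 14:45-16:45.
Jamal ∩ Kavya ∩ Ana: 08:00-13:15, 14:45-16:45.
Jamal ∩ Kavya ∩ Ana ∩ Tomás: 08:30-09:30, 10:15-11:45, 12:45-13:15, 14:45-15:45.
Jamal ∩ Kavya ∩ Ana ∩ Tomás ∩ Zara: 08:30-09:30, 10:15-11:45, 12:45-13:15, 14:45-15:45.
Jamal ∩ Kavya ∩ Ana ∩ Tomás ∩ Zara ∩ Viktor: 08:30-09:30, 10:15-11:45, 14:45-15:45.
Jamal ∩ Kavya ∩ Ana ∩ Tomás ∩ Zara ∩ Viktor ∩ Alice: 08:30-09:30, 10:15-11:45, 15:00-15:45.
So the common availability across everyone is 08:30-09:30, 10:15-11:45, 15:00-15:45.
The longest is 10:15-11:45 at 90 minutes.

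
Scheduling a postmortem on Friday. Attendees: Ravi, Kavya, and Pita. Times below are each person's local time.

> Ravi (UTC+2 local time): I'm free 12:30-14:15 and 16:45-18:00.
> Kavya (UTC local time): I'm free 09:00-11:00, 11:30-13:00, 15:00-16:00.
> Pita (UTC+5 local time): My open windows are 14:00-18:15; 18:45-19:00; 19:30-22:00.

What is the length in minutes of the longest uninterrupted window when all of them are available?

60

Ravi in UTC: 10:30-12:15, 14:45-16:00 (subtract 2h to convert from UTC+2).
Kavya in UTC: 09:00-11:00, 11:30-13:00, 15:00-16:00.
Pita in UTC: 09:00-13:15, 13:45-14:00, 14:30-17:00 (subtract 5h to convert from UTC+5).
Ravi ∩ Kavya: 10:30-11:00, 11:30-12:15, 15:00-16:00.
Ravi ∩ Kavya ∩ Pita: 10:30-11:00, 11:30-12:15, 15:00-16:00.
The longest is 15:00-16:00 at 60 minutes.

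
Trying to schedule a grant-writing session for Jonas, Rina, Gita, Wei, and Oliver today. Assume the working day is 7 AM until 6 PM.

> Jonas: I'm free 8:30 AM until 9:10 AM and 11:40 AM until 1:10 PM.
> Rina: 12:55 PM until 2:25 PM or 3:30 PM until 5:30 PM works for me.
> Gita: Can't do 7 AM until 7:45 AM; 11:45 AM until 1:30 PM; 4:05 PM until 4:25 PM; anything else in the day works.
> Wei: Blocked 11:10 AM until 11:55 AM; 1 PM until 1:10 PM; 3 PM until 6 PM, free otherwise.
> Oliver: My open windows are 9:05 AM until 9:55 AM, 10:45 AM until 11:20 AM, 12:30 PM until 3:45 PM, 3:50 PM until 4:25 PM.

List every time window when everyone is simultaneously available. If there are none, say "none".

Jonas free: 08:30-09:10, 11:40-13:10.
Rina free: 12:55-14:25, 15:30-17:30.
Gita free: 07:45-11:45, 13:30-16:05, 16:25-18:00 (invert busy blocks within the working day).
Wei free: 07:00-11:10, 11:55-13:00, 13:10-15:00 (invert busy blocks within the working day).
Oliver free: 09:05-09:55, 10:45-11:20, 12:30-15:45, 15:50-16:25.
Jonas ∩ Rina: 12:55-13:10.
Jonas ∩ Rina ∩ Gita: ∅.
Jonas ∩ Rina ∩ Gita ∩ Wei: ∅.
Jonas ∩ Rina ∩ Gita ∩ Wei ∩ Oliver: ∅.
There is no time when everyone is free.

none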